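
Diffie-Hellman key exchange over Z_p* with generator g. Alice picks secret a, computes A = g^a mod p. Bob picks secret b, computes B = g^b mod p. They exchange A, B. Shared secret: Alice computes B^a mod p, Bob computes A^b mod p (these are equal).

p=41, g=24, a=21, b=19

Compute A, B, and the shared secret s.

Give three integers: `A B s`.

Answer: 17 29 12

Derivation:
A = 24^21 mod 41  (bits of 21 = 10101)
  bit 0 = 1: r = r^2 * 24 mod 41 = 1^2 * 24 = 1*24 = 24
  bit 1 = 0: r = r^2 mod 41 = 24^2 = 2
  bit 2 = 1: r = r^2 * 24 mod 41 = 2^2 * 24 = 4*24 = 14
  bit 3 = 0: r = r^2 mod 41 = 14^2 = 32
  bit 4 = 1: r = r^2 * 24 mod 41 = 32^2 * 24 = 40*24 = 17
  -> A = 17
B = 24^19 mod 41  (bits of 19 = 10011)
  bit 0 = 1: r = r^2 * 24 mod 41 = 1^2 * 24 = 1*24 = 24
  bit 1 = 0: r = r^2 mod 41 = 24^2 = 2
  bit 2 = 0: r = r^2 mod 41 = 2^2 = 4
  bit 3 = 1: r = r^2 * 24 mod 41 = 4^2 * 24 = 16*24 = 15
  bit 4 = 1: r = r^2 * 24 mod 41 = 15^2 * 24 = 20*24 = 29
  -> B = 29
s = B^a = 29^21 mod 41  (bits of 21 = 10101)
  bit 0 = 1: r = r^2 * 29 mod 41 = 1^2 * 29 = 1*29 = 29
  bit 1 = 0: r = r^2 mod 41 = 29^2 = 21
  bit 2 = 1: r = r^2 * 29 mod 41 = 21^2 * 29 = 31*29 = 38
  bit 3 = 0: r = r^2 mod 41 = 38^2 = 9
  bit 4 = 1: r = r^2 * 29 mod 41 = 9^2 * 29 = 40*29 = 12
  -> s = B^a = 12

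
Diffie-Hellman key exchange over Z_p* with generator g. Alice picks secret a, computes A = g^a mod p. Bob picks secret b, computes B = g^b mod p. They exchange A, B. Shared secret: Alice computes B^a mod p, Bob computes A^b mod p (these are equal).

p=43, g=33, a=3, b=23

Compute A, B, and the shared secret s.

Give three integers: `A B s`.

A = 33^3 mod 43  (bits of 3 = 11)
  bit 0 = 1: r = r^2 * 33 mod 43 = 1^2 * 33 = 1*33 = 33
  bit 1 = 1: r = r^2 * 33 mod 43 = 33^2 * 33 = 14*33 = 32
  -> A = 32
B = 33^23 mod 43  (bits of 23 = 10111)
  bit 0 = 1: r = r^2 * 33 mod 43 = 1^2 * 33 = 1*33 = 33
  bit 1 = 0: r = r^2 mod 43 = 33^2 = 14
  bit 2 = 1: r = r^2 * 33 mod 43 = 14^2 * 33 = 24*33 = 18
  bit 3 = 1: r = r^2 * 33 mod 43 = 18^2 * 33 = 23*33 = 28
  bit 4 = 1: r = r^2 * 33 mod 43 = 28^2 * 33 = 10*33 = 29
  -> B = 29
s = B^a = 29^3 mod 43  (bits of 3 = 11)
  bit 0 = 1: r = r^2 * 29 mod 43 = 1^2 * 29 = 1*29 = 29
  bit 1 = 1: r = r^2 * 29 mod 43 = 29^2 * 29 = 24*29 = 8
  -> s = B^a = 8

Answer: 32 29 8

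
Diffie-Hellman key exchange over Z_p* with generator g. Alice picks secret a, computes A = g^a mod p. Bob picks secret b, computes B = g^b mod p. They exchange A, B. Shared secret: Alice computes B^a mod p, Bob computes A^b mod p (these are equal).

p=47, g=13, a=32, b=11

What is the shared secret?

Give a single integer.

A = 13^32 mod 47  (bits of 32 = 100000)
  bit 0 = 1: r = r^2 * 13 mod 47 = 1^2 * 13 = 1*13 = 13
  bit 1 = 0: r = r^2 mod 47 = 13^2 = 28
  bit 2 = 0: r = r^2 mod 47 = 28^2 = 32
  bit 3 = 0: r = r^2 mod 47 = 32^2 = 37
  bit 4 = 0: r = r^2 mod 47 = 37^2 = 6
  bit 5 = 0: r = r^2 mod 47 = 6^2 = 36
  -> A = 36
B = 13^11 mod 47  (bits of 11 = 1011)
  bit 0 = 1: r = r^2 * 13 mod 47 = 1^2 * 13 = 1*13 = 13
  bit 1 = 0: r = r^2 mod 47 = 13^2 = 28
  bit 2 = 1: r = r^2 * 13 mod 47 = 28^2 * 13 = 32*13 = 40
  bit 3 = 1: r = r^2 * 13 mod 47 = 40^2 * 13 = 2*13 = 26
  -> B = 26
s = B^a = 26^32 mod 47  (bits of 32 = 100000)
  bit 0 = 1: r = r^2 * 26 mod 47 = 1^2 * 26 = 1*26 = 26
  bit 1 = 0: r = r^2 mod 47 = 26^2 = 18
  bit 2 = 0: r = r^2 mod 47 = 18^2 = 42
  bit 3 = 0: r = r^2 mod 47 = 42^2 = 25
  bit 4 = 0: r = r^2 mod 47 = 25^2 = 14
  bit 5 = 0: r = r^2 mod 47 = 14^2 = 8
  -> s = B^a = 8

Answer: 8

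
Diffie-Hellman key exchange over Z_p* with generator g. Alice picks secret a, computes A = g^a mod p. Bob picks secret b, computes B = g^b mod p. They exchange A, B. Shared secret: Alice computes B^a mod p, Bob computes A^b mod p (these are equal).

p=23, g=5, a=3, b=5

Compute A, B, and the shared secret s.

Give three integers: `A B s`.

A = 5^3 mod 23  (bits of 3 = 11)
  bit 0 = 1: r = r^2 * 5 mod 23 = 1^2 * 5 = 1*5 = 5
  bit 1 = 1: r = r^2 * 5 mod 23 = 5^2 * 5 = 2*5 = 10
  -> A = 10
B = 5^5 mod 23  (bits of 5 = 101)
  bit 0 = 1: r = r^2 * 5 mod 23 = 1^2 * 5 = 1*5 = 5
  bit 1 = 0: r = r^2 mod 23 = 5^2 = 2
  bit 2 = 1: r = r^2 * 5 mod 23 = 2^2 * 5 = 4*5 = 20
  -> B = 20
s = B^a = 20^3 mod 23  (bits of 3 = 11)
  bit 0 = 1: r = r^2 * 20 mod 23 = 1^2 * 20 = 1*20 = 20
  bit 1 = 1: r = r^2 * 20 mod 23 = 20^2 * 20 = 9*20 = 19
  -> s = B^a = 19

Answer: 10 20 19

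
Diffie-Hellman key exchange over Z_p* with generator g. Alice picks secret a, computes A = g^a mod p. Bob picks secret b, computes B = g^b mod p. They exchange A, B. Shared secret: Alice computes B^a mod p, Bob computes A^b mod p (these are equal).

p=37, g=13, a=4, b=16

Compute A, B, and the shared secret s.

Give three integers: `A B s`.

A = 13^4 mod 37  (bits of 4 = 100)
  bit 0 = 1: r = r^2 * 13 mod 37 = 1^2 * 13 = 1*13 = 13
  bit 1 = 0: r = r^2 mod 37 = 13^2 = 21
  bit 2 = 0: r = r^2 mod 37 = 21^2 = 34
  -> A = 34
B = 13^16 mod 37  (bits of 16 = 10000)
  bit 0 = 1: r = r^2 * 13 mod 37 = 1^2 * 13 = 1*13 = 13
  bit 1 = 0: r = r^2 mod 37 = 13^2 = 21
  bit 2 = 0: r = r^2 mod 37 = 21^2 = 34
  bit 3 = 0: r = r^2 mod 37 = 34^2 = 9
  bit 4 = 0: r = r^2 mod 37 = 9^2 = 7
  -> B = 7
s = B^a = 7^4 mod 37  (bits of 4 = 100)
  bit 0 = 1: r = r^2 * 7 mod 37 = 1^2 * 7 = 1*7 = 7
  bit 1 = 0: r = r^2 mod 37 = 7^2 = 12
  bit 2 = 0: r = r^2 mod 37 = 12^2 = 33
  -> s = B^a = 33

Answer: 34 7 33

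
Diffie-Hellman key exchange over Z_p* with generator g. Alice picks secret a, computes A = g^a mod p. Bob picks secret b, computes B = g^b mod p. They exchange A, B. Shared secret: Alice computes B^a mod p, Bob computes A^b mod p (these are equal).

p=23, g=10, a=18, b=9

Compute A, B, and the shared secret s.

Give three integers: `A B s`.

Answer: 9 20 2

Derivation:
A = 10^18 mod 23  (bits of 18 = 10010)
  bit 0 = 1: r = r^2 * 10 mod 23 = 1^2 * 10 = 1*10 = 10
  bit 1 = 0: r = r^2 mod 23 = 10^2 = 8
  bit 2 = 0: r = r^2 mod 23 = 8^2 = 18
  bit 3 = 1: r = r^2 * 10 mod 23 = 18^2 * 10 = 2*10 = 20
  bit 4 = 0: r = r^2 mod 23 = 20^2 = 9
  -> A = 9
B = 10^9 mod 23  (bits of 9 = 1001)
  bit 0 = 1: r = r^2 * 10 mod 23 = 1^2 * 10 = 1*10 = 10
  bit 1 = 0: r = r^2 mod 23 = 10^2 = 8
  bit 2 = 0: r = r^2 mod 23 = 8^2 = 18
  bit 3 = 1: r = r^2 * 10 mod 23 = 18^2 * 10 = 2*10 = 20
  -> B = 20
s = B^a = 20^18 mod 23  (bits of 18 = 10010)
  bit 0 = 1: r = r^2 * 20 mod 23 = 1^2 * 20 = 1*20 = 20
  bit 1 = 0: r = r^2 mod 23 = 20^2 = 9
  bit 2 = 0: r = r^2 mod 23 = 9^2 = 12
  bit 3 = 1: r = r^2 * 20 mod 23 = 12^2 * 20 = 6*20 = 5
  bit 4 = 0: r = r^2 mod 23 = 5^2 = 2
  -> s = B^a = 2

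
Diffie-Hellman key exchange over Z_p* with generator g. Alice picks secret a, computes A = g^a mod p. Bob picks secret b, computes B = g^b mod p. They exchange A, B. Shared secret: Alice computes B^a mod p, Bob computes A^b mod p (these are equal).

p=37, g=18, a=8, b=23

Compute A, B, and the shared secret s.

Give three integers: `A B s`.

Answer: 12 22 7

Derivation:
A = 18^8 mod 37  (bits of 8 = 1000)
  bit 0 = 1: r = r^2 * 18 mod 37 = 1^2 * 18 = 1*18 = 18
  bit 1 = 0: r = r^2 mod 37 = 18^2 = 28
  bit 2 = 0: r = r^2 mod 37 = 28^2 = 7
  bit 3 = 0: r = r^2 mod 37 = 7^2 = 12
  -> A = 12
B = 18^23 mod 37  (bits of 23 = 10111)
  bit 0 = 1: r = r^2 * 18 mod 37 = 1^2 * 18 = 1*18 = 18
  bit 1 = 0: r = r^2 mod 37 = 18^2 = 28
  bit 2 = 1: r = r^2 * 18 mod 37 = 28^2 * 18 = 7*18 = 15
  bit 3 = 1: r = r^2 * 18 mod 37 = 15^2 * 18 = 3*18 = 17
  bit 4 = 1: r = r^2 * 18 mod 37 = 17^2 * 18 = 30*18 = 22
  -> B = 22
s = B^a = 22^8 mod 37  (bits of 8 = 1000)
  bit 0 = 1: r = r^2 * 22 mod 37 = 1^2 * 22 = 1*22 = 22
  bit 1 = 0: r = r^2 mod 37 = 22^2 = 3
  bit 2 = 0: r = r^2 mod 37 = 3^2 = 9
  bit 3 = 0: r = r^2 mod 37 = 9^2 = 7
  -> s = B^a = 7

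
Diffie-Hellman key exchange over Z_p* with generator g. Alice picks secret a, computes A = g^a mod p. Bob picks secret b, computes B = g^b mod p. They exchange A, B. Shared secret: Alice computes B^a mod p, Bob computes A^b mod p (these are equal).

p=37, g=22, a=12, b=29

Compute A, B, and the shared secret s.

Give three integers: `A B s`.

Answer: 26 19 10

Derivation:
A = 22^12 mod 37  (bits of 12 = 1100)
  bit 0 = 1: r = r^2 * 22 mod 37 = 1^2 * 22 = 1*22 = 22
  bit 1 = 1: r = r^2 * 22 mod 37 = 22^2 * 22 = 3*22 = 29
  bit 2 = 0: r = r^2 mod 37 = 29^2 = 27
  bit 3 = 0: r = r^2 mod 37 = 27^2 = 26
  -> A = 26
B = 22^29 mod 37  (bits of 29 = 11101)
  bit 0 = 1: r = r^2 * 22 mod 37 = 1^2 * 22 = 1*22 = 22
  bit 1 = 1: r = r^2 * 22 mod 37 = 22^2 * 22 = 3*22 = 29
  bit 2 = 1: r = r^2 * 22 mod 37 = 29^2 * 22 = 27*22 = 2
  bit 3 = 0: r = r^2 mod 37 = 2^2 = 4
  bit 4 = 1: r = r^2 * 22 mod 37 = 4^2 * 22 = 16*22 = 19
  -> B = 19
s = B^a = 19^12 mod 37  (bits of 12 = 1100)
  bit 0 = 1: r = r^2 * 19 mod 37 = 1^2 * 19 = 1*19 = 19
  bit 1 = 1: r = r^2 * 19 mod 37 = 19^2 * 19 = 28*19 = 14
  bit 2 = 0: r = r^2 mod 37 = 14^2 = 11
  bit 3 = 0: r = r^2 mod 37 = 11^2 = 10
  -> s = B^a = 10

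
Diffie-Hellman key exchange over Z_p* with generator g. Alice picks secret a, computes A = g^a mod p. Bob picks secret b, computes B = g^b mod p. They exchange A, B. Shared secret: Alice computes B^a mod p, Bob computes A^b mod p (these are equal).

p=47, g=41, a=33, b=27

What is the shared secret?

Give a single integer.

Answer: 22

Derivation:
A = 41^33 mod 47  (bits of 33 = 100001)
  bit 0 = 1: r = r^2 * 41 mod 47 = 1^2 * 41 = 1*41 = 41
  bit 1 = 0: r = r^2 mod 47 = 41^2 = 36
  bit 2 = 0: r = r^2 mod 47 = 36^2 = 27
  bit 3 = 0: r = r^2 mod 47 = 27^2 = 24
  bit 4 = 0: r = r^2 mod 47 = 24^2 = 12
  bit 5 = 1: r = r^2 * 41 mod 47 = 12^2 * 41 = 3*41 = 29
  -> A = 29
B = 41^27 mod 47  (bits of 27 = 11011)
  bit 0 = 1: r = r^2 * 41 mod 47 = 1^2 * 41 = 1*41 = 41
  bit 1 = 1: r = r^2 * 41 mod 47 = 41^2 * 41 = 36*41 = 19
  bit 2 = 0: r = r^2 mod 47 = 19^2 = 32
  bit 3 = 1: r = r^2 * 41 mod 47 = 32^2 * 41 = 37*41 = 13
  bit 4 = 1: r = r^2 * 41 mod 47 = 13^2 * 41 = 28*41 = 20
  -> B = 20
s = B^a = 20^33 mod 47  (bits of 33 = 100001)
  bit 0 = 1: r = r^2 * 20 mod 47 = 1^2 * 20 = 1*20 = 20
  bit 1 = 0: r = r^2 mod 47 = 20^2 = 24
  bit 2 = 0: r = r^2 mod 47 = 24^2 = 12
  bit 3 = 0: r = r^2 mod 47 = 12^2 = 3
  bit 4 = 0: r = r^2 mod 47 = 3^2 = 9
  bit 5 = 1: r = r^2 * 20 mod 47 = 9^2 * 20 = 34*20 = 22
  -> s = B^a = 22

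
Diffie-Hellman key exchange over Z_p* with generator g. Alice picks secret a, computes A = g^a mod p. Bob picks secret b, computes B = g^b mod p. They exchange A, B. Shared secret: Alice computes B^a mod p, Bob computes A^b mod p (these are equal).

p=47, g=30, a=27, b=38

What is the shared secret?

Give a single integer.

Answer: 9

Derivation:
A = 30^27 mod 47  (bits of 27 = 11011)
  bit 0 = 1: r = r^2 * 30 mod 47 = 1^2 * 30 = 1*30 = 30
  bit 1 = 1: r = r^2 * 30 mod 47 = 30^2 * 30 = 7*30 = 22
  bit 2 = 0: r = r^2 mod 47 = 22^2 = 14
  bit 3 = 1: r = r^2 * 30 mod 47 = 14^2 * 30 = 8*30 = 5
  bit 4 = 1: r = r^2 * 30 mod 47 = 5^2 * 30 = 25*30 = 45
  -> A = 45
B = 30^38 mod 47  (bits of 38 = 100110)
  bit 0 = 1: r = r^2 * 30 mod 47 = 1^2 * 30 = 1*30 = 30
  bit 1 = 0: r = r^2 mod 47 = 30^2 = 7
  bit 2 = 0: r = r^2 mod 47 = 7^2 = 2
  bit 3 = 1: r = r^2 * 30 mod 47 = 2^2 * 30 = 4*30 = 26
  bit 4 = 1: r = r^2 * 30 mod 47 = 26^2 * 30 = 18*30 = 23
  bit 5 = 0: r = r^2 mod 47 = 23^2 = 12
  -> B = 12
s = B^a = 12^27 mod 47  (bits of 27 = 11011)
  bit 0 = 1: r = r^2 * 12 mod 47 = 1^2 * 12 = 1*12 = 12
  bit 1 = 1: r = r^2 * 12 mod 47 = 12^2 * 12 = 3*12 = 36
  bit 2 = 0: r = r^2 mod 47 = 36^2 = 27
  bit 3 = 1: r = r^2 * 12 mod 47 = 27^2 * 12 = 24*12 = 6
  bit 4 = 1: r = r^2 * 12 mod 47 = 6^2 * 12 = 36*12 = 9
  -> s = B^a = 9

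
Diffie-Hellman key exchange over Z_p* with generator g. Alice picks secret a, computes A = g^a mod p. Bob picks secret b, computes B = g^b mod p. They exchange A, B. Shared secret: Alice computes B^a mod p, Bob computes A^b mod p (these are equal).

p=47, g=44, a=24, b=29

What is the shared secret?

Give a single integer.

A = 44^24 mod 47  (bits of 24 = 11000)
  bit 0 = 1: r = r^2 * 44 mod 47 = 1^2 * 44 = 1*44 = 44
  bit 1 = 1: r = r^2 * 44 mod 47 = 44^2 * 44 = 9*44 = 20
  bit 2 = 0: r = r^2 mod 47 = 20^2 = 24
  bit 3 = 0: r = r^2 mod 47 = 24^2 = 12
  bit 4 = 0: r = r^2 mod 47 = 12^2 = 3
  -> A = 3
B = 44^29 mod 47  (bits of 29 = 11101)
  bit 0 = 1: r = r^2 * 44 mod 47 = 1^2 * 44 = 1*44 = 44
  bit 1 = 1: r = r^2 * 44 mod 47 = 44^2 * 44 = 9*44 = 20
  bit 2 = 1: r = r^2 * 44 mod 47 = 20^2 * 44 = 24*44 = 22
  bit 3 = 0: r = r^2 mod 47 = 22^2 = 14
  bit 4 = 1: r = r^2 * 44 mod 47 = 14^2 * 44 = 8*44 = 23
  -> B = 23
s = B^a = 23^24 mod 47  (bits of 24 = 11000)
  bit 0 = 1: r = r^2 * 23 mod 47 = 1^2 * 23 = 1*23 = 23
  bit 1 = 1: r = r^2 * 23 mod 47 = 23^2 * 23 = 12*23 = 41
  bit 2 = 0: r = r^2 mod 47 = 41^2 = 36
  bit 3 = 0: r = r^2 mod 47 = 36^2 = 27
  bit 4 = 0: r = r^2 mod 47 = 27^2 = 24
  -> s = B^a = 24

Answer: 24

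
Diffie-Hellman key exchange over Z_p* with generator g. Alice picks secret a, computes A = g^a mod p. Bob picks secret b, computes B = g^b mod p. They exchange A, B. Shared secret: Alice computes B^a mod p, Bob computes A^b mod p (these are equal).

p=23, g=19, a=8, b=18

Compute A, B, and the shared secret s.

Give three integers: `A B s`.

A = 19^8 mod 23  (bits of 8 = 1000)
  bit 0 = 1: r = r^2 * 19 mod 23 = 1^2 * 19 = 1*19 = 19
  bit 1 = 0: r = r^2 mod 23 = 19^2 = 16
  bit 2 = 0: r = r^2 mod 23 = 16^2 = 3
  bit 3 = 0: r = r^2 mod 23 = 3^2 = 9
  -> A = 9
B = 19^18 mod 23  (bits of 18 = 10010)
  bit 0 = 1: r = r^2 * 19 mod 23 = 1^2 * 19 = 1*19 = 19
  bit 1 = 0: r = r^2 mod 23 = 19^2 = 16
  bit 2 = 0: r = r^2 mod 23 = 16^2 = 3
  bit 3 = 1: r = r^2 * 19 mod 23 = 3^2 * 19 = 9*19 = 10
  bit 4 = 0: r = r^2 mod 23 = 10^2 = 8
  -> B = 8
s = B^a = 8^8 mod 23  (bits of 8 = 1000)
  bit 0 = 1: r = r^2 * 8 mod 23 = 1^2 * 8 = 1*8 = 8
  bit 1 = 0: r = r^2 mod 23 = 8^2 = 18
  bit 2 = 0: r = r^2 mod 23 = 18^2 = 2
  bit 3 = 0: r = r^2 mod 23 = 2^2 = 4
  -> s = B^a = 4

Answer: 9 8 4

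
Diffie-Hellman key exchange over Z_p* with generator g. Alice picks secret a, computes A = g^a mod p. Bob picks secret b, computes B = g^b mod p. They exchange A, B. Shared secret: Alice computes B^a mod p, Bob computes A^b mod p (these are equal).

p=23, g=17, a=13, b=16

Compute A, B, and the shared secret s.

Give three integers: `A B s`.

Answer: 10 2 4

Derivation:
A = 17^13 mod 23  (bits of 13 = 1101)
  bit 0 = 1: r = r^2 * 17 mod 23 = 1^2 * 17 = 1*17 = 17
  bit 1 = 1: r = r^2 * 17 mod 23 = 17^2 * 17 = 13*17 = 14
  bit 2 = 0: r = r^2 mod 23 = 14^2 = 12
  bit 3 = 1: r = r^2 * 17 mod 23 = 12^2 * 17 = 6*17 = 10
  -> A = 10
B = 17^16 mod 23  (bits of 16 = 10000)
  bit 0 = 1: r = r^2 * 17 mod 23 = 1^2 * 17 = 1*17 = 17
  bit 1 = 0: r = r^2 mod 23 = 17^2 = 13
  bit 2 = 0: r = r^2 mod 23 = 13^2 = 8
  bit 3 = 0: r = r^2 mod 23 = 8^2 = 18
  bit 4 = 0: r = r^2 mod 23 = 18^2 = 2
  -> B = 2
s = B^a = 2^13 mod 23  (bits of 13 = 1101)
  bit 0 = 1: r = r^2 * 2 mod 23 = 1^2 * 2 = 1*2 = 2
  bit 1 = 1: r = r^2 * 2 mod 23 = 2^2 * 2 = 4*2 = 8
  bit 2 = 0: r = r^2 mod 23 = 8^2 = 18
  bit 3 = 1: r = r^2 * 2 mod 23 = 18^2 * 2 = 2*2 = 4
  -> s = B^a = 4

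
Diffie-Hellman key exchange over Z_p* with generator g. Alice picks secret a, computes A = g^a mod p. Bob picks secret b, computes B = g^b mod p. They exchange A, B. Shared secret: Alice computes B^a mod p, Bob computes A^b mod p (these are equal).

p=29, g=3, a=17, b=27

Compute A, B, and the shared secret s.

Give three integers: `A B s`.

Answer: 2 10 15

Derivation:
A = 3^17 mod 29  (bits of 17 = 10001)
  bit 0 = 1: r = r^2 * 3 mod 29 = 1^2 * 3 = 1*3 = 3
  bit 1 = 0: r = r^2 mod 29 = 3^2 = 9
  bit 2 = 0: r = r^2 mod 29 = 9^2 = 23
  bit 3 = 0: r = r^2 mod 29 = 23^2 = 7
  bit 4 = 1: r = r^2 * 3 mod 29 = 7^2 * 3 = 20*3 = 2
  -> A = 2
B = 3^27 mod 29  (bits of 27 = 11011)
  bit 0 = 1: r = r^2 * 3 mod 29 = 1^2 * 3 = 1*3 = 3
  bit 1 = 1: r = r^2 * 3 mod 29 = 3^2 * 3 = 9*3 = 27
  bit 2 = 0: r = r^2 mod 29 = 27^2 = 4
  bit 3 = 1: r = r^2 * 3 mod 29 = 4^2 * 3 = 16*3 = 19
  bit 4 = 1: r = r^2 * 3 mod 29 = 19^2 * 3 = 13*3 = 10
  -> B = 10
s = B^a = 10^17 mod 29  (bits of 17 = 10001)
  bit 0 = 1: r = r^2 * 10 mod 29 = 1^2 * 10 = 1*10 = 10
  bit 1 = 0: r = r^2 mod 29 = 10^2 = 13
  bit 2 = 0: r = r^2 mod 29 = 13^2 = 24
  bit 3 = 0: r = r^2 mod 29 = 24^2 = 25
  bit 4 = 1: r = r^2 * 10 mod 29 = 25^2 * 10 = 16*10 = 15
  -> s = B^a = 15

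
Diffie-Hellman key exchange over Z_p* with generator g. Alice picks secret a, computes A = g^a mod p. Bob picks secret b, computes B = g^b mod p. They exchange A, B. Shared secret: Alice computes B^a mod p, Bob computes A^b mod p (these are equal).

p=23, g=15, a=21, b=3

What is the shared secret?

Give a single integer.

A = 15^21 mod 23  (bits of 21 = 10101)
  bit 0 = 1: r = r^2 * 15 mod 23 = 1^2 * 15 = 1*15 = 15
  bit 1 = 0: r = r^2 mod 23 = 15^2 = 18
  bit 2 = 1: r = r^2 * 15 mod 23 = 18^2 * 15 = 2*15 = 7
  bit 3 = 0: r = r^2 mod 23 = 7^2 = 3
  bit 4 = 1: r = r^2 * 15 mod 23 = 3^2 * 15 = 9*15 = 20
  -> A = 20
B = 15^3 mod 23  (bits of 3 = 11)
  bit 0 = 1: r = r^2 * 15 mod 23 = 1^2 * 15 = 1*15 = 15
  bit 1 = 1: r = r^2 * 15 mod 23 = 15^2 * 15 = 18*15 = 17
  -> B = 17
s = B^a = 17^21 mod 23  (bits of 21 = 10101)
  bit 0 = 1: r = r^2 * 17 mod 23 = 1^2 * 17 = 1*17 = 17
  bit 1 = 0: r = r^2 mod 23 = 17^2 = 13
  bit 2 = 1: r = r^2 * 17 mod 23 = 13^2 * 17 = 8*17 = 21
  bit 3 = 0: r = r^2 mod 23 = 21^2 = 4
  bit 4 = 1: r = r^2 * 17 mod 23 = 4^2 * 17 = 16*17 = 19
  -> s = B^a = 19

Answer: 19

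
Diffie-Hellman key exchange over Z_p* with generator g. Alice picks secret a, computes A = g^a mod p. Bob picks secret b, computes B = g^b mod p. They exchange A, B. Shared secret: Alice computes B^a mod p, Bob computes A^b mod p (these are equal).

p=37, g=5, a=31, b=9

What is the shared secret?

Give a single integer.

A = 5^31 mod 37  (bits of 31 = 11111)
  bit 0 = 1: r = r^2 * 5 mod 37 = 1^2 * 5 = 1*5 = 5
  bit 1 = 1: r = r^2 * 5 mod 37 = 5^2 * 5 = 25*5 = 14
  bit 2 = 1: r = r^2 * 5 mod 37 = 14^2 * 5 = 11*5 = 18
  bit 3 = 1: r = r^2 * 5 mod 37 = 18^2 * 5 = 28*5 = 29
  bit 4 = 1: r = r^2 * 5 mod 37 = 29^2 * 5 = 27*5 = 24
  -> A = 24
B = 5^9 mod 37  (bits of 9 = 1001)
  bit 0 = 1: r = r^2 * 5 mod 37 = 1^2 * 5 = 1*5 = 5
  bit 1 = 0: r = r^2 mod 37 = 5^2 = 25
  bit 2 = 0: r = r^2 mod 37 = 25^2 = 33
  bit 3 = 1: r = r^2 * 5 mod 37 = 33^2 * 5 = 16*5 = 6
  -> B = 6
s = B^a = 6^31 mod 37  (bits of 31 = 11111)
  bit 0 = 1: r = r^2 * 6 mod 37 = 1^2 * 6 = 1*6 = 6
  bit 1 = 1: r = r^2 * 6 mod 37 = 6^2 * 6 = 36*6 = 31
  bit 2 = 1: r = r^2 * 6 mod 37 = 31^2 * 6 = 36*6 = 31
  bit 3 = 1: r = r^2 * 6 mod 37 = 31^2 * 6 = 36*6 = 31
  bit 4 = 1: r = r^2 * 6 mod 37 = 31^2 * 6 = 36*6 = 31
  -> s = B^a = 31

Answer: 31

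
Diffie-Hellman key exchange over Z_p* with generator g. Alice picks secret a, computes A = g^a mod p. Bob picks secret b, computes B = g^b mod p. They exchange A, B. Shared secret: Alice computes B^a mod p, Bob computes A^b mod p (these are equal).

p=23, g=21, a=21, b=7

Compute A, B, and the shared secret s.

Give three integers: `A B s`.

A = 21^21 mod 23  (bits of 21 = 10101)
  bit 0 = 1: r = r^2 * 21 mod 23 = 1^2 * 21 = 1*21 = 21
  bit 1 = 0: r = r^2 mod 23 = 21^2 = 4
  bit 2 = 1: r = r^2 * 21 mod 23 = 4^2 * 21 = 16*21 = 14
  bit 3 = 0: r = r^2 mod 23 = 14^2 = 12
  bit 4 = 1: r = r^2 * 21 mod 23 = 12^2 * 21 = 6*21 = 11
  -> A = 11
B = 21^7 mod 23  (bits of 7 = 111)
  bit 0 = 1: r = r^2 * 21 mod 23 = 1^2 * 21 = 1*21 = 21
  bit 1 = 1: r = r^2 * 21 mod 23 = 21^2 * 21 = 4*21 = 15
  bit 2 = 1: r = r^2 * 21 mod 23 = 15^2 * 21 = 18*21 = 10
  -> B = 10
s = B^a = 10^21 mod 23  (bits of 21 = 10101)
  bit 0 = 1: r = r^2 * 10 mod 23 = 1^2 * 10 = 1*10 = 10
  bit 1 = 0: r = r^2 mod 23 = 10^2 = 8
  bit 2 = 1: r = r^2 * 10 mod 23 = 8^2 * 10 = 18*10 = 19
  bit 3 = 0: r = r^2 mod 23 = 19^2 = 16
  bit 4 = 1: r = r^2 * 10 mod 23 = 16^2 * 10 = 3*10 = 7
  -> s = B^a = 7

Answer: 11 10 7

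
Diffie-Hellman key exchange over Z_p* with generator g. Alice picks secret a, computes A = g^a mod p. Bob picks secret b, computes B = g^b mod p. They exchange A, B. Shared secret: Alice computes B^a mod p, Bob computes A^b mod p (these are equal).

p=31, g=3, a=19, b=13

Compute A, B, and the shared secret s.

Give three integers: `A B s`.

Answer: 12 24 17

Derivation:
A = 3^19 mod 31  (bits of 19 = 10011)
  bit 0 = 1: r = r^2 * 3 mod 31 = 1^2 * 3 = 1*3 = 3
  bit 1 = 0: r = r^2 mod 31 = 3^2 = 9
  bit 2 = 0: r = r^2 mod 31 = 9^2 = 19
  bit 3 = 1: r = r^2 * 3 mod 31 = 19^2 * 3 = 20*3 = 29
  bit 4 = 1: r = r^2 * 3 mod 31 = 29^2 * 3 = 4*3 = 12
  -> A = 12
B = 3^13 mod 31  (bits of 13 = 1101)
  bit 0 = 1: r = r^2 * 3 mod 31 = 1^2 * 3 = 1*3 = 3
  bit 1 = 1: r = r^2 * 3 mod 31 = 3^2 * 3 = 9*3 = 27
  bit 2 = 0: r = r^2 mod 31 = 27^2 = 16
  bit 3 = 1: r = r^2 * 3 mod 31 = 16^2 * 3 = 8*3 = 24
  -> B = 24
s = B^a = 24^19 mod 31  (bits of 19 = 10011)
  bit 0 = 1: r = r^2 * 24 mod 31 = 1^2 * 24 = 1*24 = 24
  bit 1 = 0: r = r^2 mod 31 = 24^2 = 18
  bit 2 = 0: r = r^2 mod 31 = 18^2 = 14
  bit 3 = 1: r = r^2 * 24 mod 31 = 14^2 * 24 = 10*24 = 23
  bit 4 = 1: r = r^2 * 24 mod 31 = 23^2 * 24 = 2*24 = 17
  -> s = B^a = 17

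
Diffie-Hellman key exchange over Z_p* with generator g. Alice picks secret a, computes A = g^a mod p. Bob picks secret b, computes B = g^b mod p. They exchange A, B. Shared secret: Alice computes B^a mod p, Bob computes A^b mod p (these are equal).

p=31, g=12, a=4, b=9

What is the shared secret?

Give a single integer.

A = 12^4 mod 31  (bits of 4 = 100)
  bit 0 = 1: r = r^2 * 12 mod 31 = 1^2 * 12 = 1*12 = 12
  bit 1 = 0: r = r^2 mod 31 = 12^2 = 20
  bit 2 = 0: r = r^2 mod 31 = 20^2 = 28
  -> A = 28
B = 12^9 mod 31  (bits of 9 = 1001)
  bit 0 = 1: r = r^2 * 12 mod 31 = 1^2 * 12 = 1*12 = 12
  bit 1 = 0: r = r^2 mod 31 = 12^2 = 20
  bit 2 = 0: r = r^2 mod 31 = 20^2 = 28
  bit 3 = 1: r = r^2 * 12 mod 31 = 28^2 * 12 = 9*12 = 15
  -> B = 15
s = B^a = 15^4 mod 31  (bits of 4 = 100)
  bit 0 = 1: r = r^2 * 15 mod 31 = 1^2 * 15 = 1*15 = 15
  bit 1 = 0: r = r^2 mod 31 = 15^2 = 8
  bit 2 = 0: r = r^2 mod 31 = 8^2 = 2
  -> s = B^a = 2

Answer: 2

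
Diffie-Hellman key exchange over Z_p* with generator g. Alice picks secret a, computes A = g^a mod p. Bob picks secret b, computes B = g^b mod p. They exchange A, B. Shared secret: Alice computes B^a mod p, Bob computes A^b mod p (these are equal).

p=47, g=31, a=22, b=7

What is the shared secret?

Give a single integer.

A = 31^22 mod 47  (bits of 22 = 10110)
  bit 0 = 1: r = r^2 * 31 mod 47 = 1^2 * 31 = 1*31 = 31
  bit 1 = 0: r = r^2 mod 47 = 31^2 = 21
  bit 2 = 1: r = r^2 * 31 mod 47 = 21^2 * 31 = 18*31 = 41
  bit 3 = 1: r = r^2 * 31 mod 47 = 41^2 * 31 = 36*31 = 35
  bit 4 = 0: r = r^2 mod 47 = 35^2 = 3
  -> A = 3
B = 31^7 mod 47  (bits of 7 = 111)
  bit 0 = 1: r = r^2 * 31 mod 47 = 1^2 * 31 = 1*31 = 31
  bit 1 = 1: r = r^2 * 31 mod 47 = 31^2 * 31 = 21*31 = 40
  bit 2 = 1: r = r^2 * 31 mod 47 = 40^2 * 31 = 2*31 = 15
  -> B = 15
s = B^a = 15^22 mod 47  (bits of 22 = 10110)
  bit 0 = 1: r = r^2 * 15 mod 47 = 1^2 * 15 = 1*15 = 15
  bit 1 = 0: r = r^2 mod 47 = 15^2 = 37
  bit 2 = 1: r = r^2 * 15 mod 47 = 37^2 * 15 = 6*15 = 43
  bit 3 = 1: r = r^2 * 15 mod 47 = 43^2 * 15 = 16*15 = 5
  bit 4 = 0: r = r^2 mod 47 = 5^2 = 25
  -> s = B^a = 25

Answer: 25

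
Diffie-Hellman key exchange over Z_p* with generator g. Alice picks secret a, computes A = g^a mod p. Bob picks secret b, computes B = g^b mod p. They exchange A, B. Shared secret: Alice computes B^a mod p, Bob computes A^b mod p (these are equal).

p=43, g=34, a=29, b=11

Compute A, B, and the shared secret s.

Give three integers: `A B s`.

A = 34^29 mod 43  (bits of 29 = 11101)
  bit 0 = 1: r = r^2 * 34 mod 43 = 1^2 * 34 = 1*34 = 34
  bit 1 = 1: r = r^2 * 34 mod 43 = 34^2 * 34 = 38*34 = 2
  bit 2 = 1: r = r^2 * 34 mod 43 = 2^2 * 34 = 4*34 = 7
  bit 3 = 0: r = r^2 mod 43 = 7^2 = 6
  bit 4 = 1: r = r^2 * 34 mod 43 = 6^2 * 34 = 36*34 = 20
  -> A = 20
B = 34^11 mod 43  (bits of 11 = 1011)
  bit 0 = 1: r = r^2 * 34 mod 43 = 1^2 * 34 = 1*34 = 34
  bit 1 = 0: r = r^2 mod 43 = 34^2 = 38
  bit 2 = 1: r = r^2 * 34 mod 43 = 38^2 * 34 = 25*34 = 33
  bit 3 = 1: r = r^2 * 34 mod 43 = 33^2 * 34 = 14*34 = 3
  -> B = 3
s = B^a = 3^29 mod 43  (bits of 29 = 11101)
  bit 0 = 1: r = r^2 * 3 mod 43 = 1^2 * 3 = 1*3 = 3
  bit 1 = 1: r = r^2 * 3 mod 43 = 3^2 * 3 = 9*3 = 27
  bit 2 = 1: r = r^2 * 3 mod 43 = 27^2 * 3 = 41*3 = 37
  bit 3 = 0: r = r^2 mod 43 = 37^2 = 36
  bit 4 = 1: r = r^2 * 3 mod 43 = 36^2 * 3 = 6*3 = 18
  -> s = B^a = 18

Answer: 20 3 18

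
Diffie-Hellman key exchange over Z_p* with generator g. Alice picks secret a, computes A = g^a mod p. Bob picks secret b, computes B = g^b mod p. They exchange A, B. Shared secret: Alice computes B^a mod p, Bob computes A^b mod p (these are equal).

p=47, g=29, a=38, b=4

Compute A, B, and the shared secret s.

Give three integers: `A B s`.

Answer: 37 25 36

Derivation:
A = 29^38 mod 47  (bits of 38 = 100110)
  bit 0 = 1: r = r^2 * 29 mod 47 = 1^2 * 29 = 1*29 = 29
  bit 1 = 0: r = r^2 mod 47 = 29^2 = 42
  bit 2 = 0: r = r^2 mod 47 = 42^2 = 25
  bit 3 = 1: r = r^2 * 29 mod 47 = 25^2 * 29 = 14*29 = 30
  bit 4 = 1: r = r^2 * 29 mod 47 = 30^2 * 29 = 7*29 = 15
  bit 5 = 0: r = r^2 mod 47 = 15^2 = 37
  -> A = 37
B = 29^4 mod 47  (bits of 4 = 100)
  bit 0 = 1: r = r^2 * 29 mod 47 = 1^2 * 29 = 1*29 = 29
  bit 1 = 0: r = r^2 mod 47 = 29^2 = 42
  bit 2 = 0: r = r^2 mod 47 = 42^2 = 25
  -> B = 25
s = B^a = 25^38 mod 47  (bits of 38 = 100110)
  bit 0 = 1: r = r^2 * 25 mod 47 = 1^2 * 25 = 1*25 = 25
  bit 1 = 0: r = r^2 mod 47 = 25^2 = 14
  bit 2 = 0: r = r^2 mod 47 = 14^2 = 8
  bit 3 = 1: r = r^2 * 25 mod 47 = 8^2 * 25 = 17*25 = 2
  bit 4 = 1: r = r^2 * 25 mod 47 = 2^2 * 25 = 4*25 = 6
  bit 5 = 0: r = r^2 mod 47 = 6^2 = 36
  -> s = B^a = 36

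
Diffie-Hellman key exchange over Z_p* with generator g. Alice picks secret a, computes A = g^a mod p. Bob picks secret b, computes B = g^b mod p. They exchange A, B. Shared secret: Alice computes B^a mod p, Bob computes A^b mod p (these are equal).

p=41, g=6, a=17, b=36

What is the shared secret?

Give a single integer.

A = 6^17 mod 41  (bits of 17 = 10001)
  bit 0 = 1: r = r^2 * 6 mod 41 = 1^2 * 6 = 1*6 = 6
  bit 1 = 0: r = r^2 mod 41 = 6^2 = 36
  bit 2 = 0: r = r^2 mod 41 = 36^2 = 25
  bit 3 = 0: r = r^2 mod 41 = 25^2 = 10
  bit 4 = 1: r = r^2 * 6 mod 41 = 10^2 * 6 = 18*6 = 26
  -> A = 26
B = 6^36 mod 41  (bits of 36 = 100100)
  bit 0 = 1: r = r^2 * 6 mod 41 = 1^2 * 6 = 1*6 = 6
  bit 1 = 0: r = r^2 mod 41 = 6^2 = 36
  bit 2 = 0: r = r^2 mod 41 = 36^2 = 25
  bit 3 = 1: r = r^2 * 6 mod 41 = 25^2 * 6 = 10*6 = 19
  bit 4 = 0: r = r^2 mod 41 = 19^2 = 33
  bit 5 = 0: r = r^2 mod 41 = 33^2 = 23
  -> B = 23
s = B^a = 23^17 mod 41  (bits of 17 = 10001)
  bit 0 = 1: r = r^2 * 23 mod 41 = 1^2 * 23 = 1*23 = 23
  bit 1 = 0: r = r^2 mod 41 = 23^2 = 37
  bit 2 = 0: r = r^2 mod 41 = 37^2 = 16
  bit 3 = 0: r = r^2 mod 41 = 16^2 = 10
  bit 4 = 1: r = r^2 * 23 mod 41 = 10^2 * 23 = 18*23 = 4
  -> s = B^a = 4

Answer: 4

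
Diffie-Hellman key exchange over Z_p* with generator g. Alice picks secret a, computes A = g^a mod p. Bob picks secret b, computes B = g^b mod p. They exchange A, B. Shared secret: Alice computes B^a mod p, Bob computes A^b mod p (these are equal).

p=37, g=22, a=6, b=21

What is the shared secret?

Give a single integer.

Answer: 36

Derivation:
A = 22^6 mod 37  (bits of 6 = 110)
  bit 0 = 1: r = r^2 * 22 mod 37 = 1^2 * 22 = 1*22 = 22
  bit 1 = 1: r = r^2 * 22 mod 37 = 22^2 * 22 = 3*22 = 29
  bit 2 = 0: r = r^2 mod 37 = 29^2 = 27
  -> A = 27
B = 22^21 mod 37  (bits of 21 = 10101)
  bit 0 = 1: r = r^2 * 22 mod 37 = 1^2 * 22 = 1*22 = 22
  bit 1 = 0: r = r^2 mod 37 = 22^2 = 3
  bit 2 = 1: r = r^2 * 22 mod 37 = 3^2 * 22 = 9*22 = 13
  bit 3 = 0: r = r^2 mod 37 = 13^2 = 21
  bit 4 = 1: r = r^2 * 22 mod 37 = 21^2 * 22 = 34*22 = 8
  -> B = 8
s = B^a = 8^6 mod 37  (bits of 6 = 110)
  bit 0 = 1: r = r^2 * 8 mod 37 = 1^2 * 8 = 1*8 = 8
  bit 1 = 1: r = r^2 * 8 mod 37 = 8^2 * 8 = 27*8 = 31
  bit 2 = 0: r = r^2 mod 37 = 31^2 = 36
  -> s = B^a = 36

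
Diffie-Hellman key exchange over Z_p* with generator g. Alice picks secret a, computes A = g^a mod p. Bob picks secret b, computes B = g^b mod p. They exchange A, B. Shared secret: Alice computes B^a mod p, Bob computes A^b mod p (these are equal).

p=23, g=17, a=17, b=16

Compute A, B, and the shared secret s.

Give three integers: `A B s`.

A = 17^17 mod 23  (bits of 17 = 10001)
  bit 0 = 1: r = r^2 * 17 mod 23 = 1^2 * 17 = 1*17 = 17
  bit 1 = 0: r = r^2 mod 23 = 17^2 = 13
  bit 2 = 0: r = r^2 mod 23 = 13^2 = 8
  bit 3 = 0: r = r^2 mod 23 = 8^2 = 18
  bit 4 = 1: r = r^2 * 17 mod 23 = 18^2 * 17 = 2*17 = 11
  -> A = 11
B = 17^16 mod 23  (bits of 16 = 10000)
  bit 0 = 1: r = r^2 * 17 mod 23 = 1^2 * 17 = 1*17 = 17
  bit 1 = 0: r = r^2 mod 23 = 17^2 = 13
  bit 2 = 0: r = r^2 mod 23 = 13^2 = 8
  bit 3 = 0: r = r^2 mod 23 = 8^2 = 18
  bit 4 = 0: r = r^2 mod 23 = 18^2 = 2
  -> B = 2
s = B^a = 2^17 mod 23  (bits of 17 = 10001)
  bit 0 = 1: r = r^2 * 2 mod 23 = 1^2 * 2 = 1*2 = 2
  bit 1 = 0: r = r^2 mod 23 = 2^2 = 4
  bit 2 = 0: r = r^2 mod 23 = 4^2 = 16
  bit 3 = 0: r = r^2 mod 23 = 16^2 = 3
  bit 4 = 1: r = r^2 * 2 mod 23 = 3^2 * 2 = 9*2 = 18
  -> s = B^a = 18

Answer: 11 2 18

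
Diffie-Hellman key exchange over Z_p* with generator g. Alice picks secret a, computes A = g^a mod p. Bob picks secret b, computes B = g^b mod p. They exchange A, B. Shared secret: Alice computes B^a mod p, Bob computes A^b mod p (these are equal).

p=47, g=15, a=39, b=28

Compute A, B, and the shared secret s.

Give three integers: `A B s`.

A = 15^39 mod 47  (bits of 39 = 100111)
  bit 0 = 1: r = r^2 * 15 mod 47 = 1^2 * 15 = 1*15 = 15
  bit 1 = 0: r = r^2 mod 47 = 15^2 = 37
  bit 2 = 0: r = r^2 mod 47 = 37^2 = 6
  bit 3 = 1: r = r^2 * 15 mod 47 = 6^2 * 15 = 36*15 = 23
  bit 4 = 1: r = r^2 * 15 mod 47 = 23^2 * 15 = 12*15 = 39
  bit 5 = 1: r = r^2 * 15 mod 47 = 39^2 * 15 = 17*15 = 20
  -> A = 20
B = 15^28 mod 47  (bits of 28 = 11100)
  bit 0 = 1: r = r^2 * 15 mod 47 = 1^2 * 15 = 1*15 = 15
  bit 1 = 1: r = r^2 * 15 mod 47 = 15^2 * 15 = 37*15 = 38
  bit 2 = 1: r = r^2 * 15 mod 47 = 38^2 * 15 = 34*15 = 40
  bit 3 = 0: r = r^2 mod 47 = 40^2 = 2
  bit 4 = 0: r = r^2 mod 47 = 2^2 = 4
  -> B = 4
s = B^a = 4^39 mod 47  (bits of 39 = 100111)
  bit 0 = 1: r = r^2 * 4 mod 47 = 1^2 * 4 = 1*4 = 4
  bit 1 = 0: r = r^2 mod 47 = 4^2 = 16
  bit 2 = 0: r = r^2 mod 47 = 16^2 = 21
  bit 3 = 1: r = r^2 * 4 mod 47 = 21^2 * 4 = 18*4 = 25
  bit 4 = 1: r = r^2 * 4 mod 47 = 25^2 * 4 = 14*4 = 9
  bit 5 = 1: r = r^2 * 4 mod 47 = 9^2 * 4 = 34*4 = 42
  -> s = B^a = 42

Answer: 20 4 42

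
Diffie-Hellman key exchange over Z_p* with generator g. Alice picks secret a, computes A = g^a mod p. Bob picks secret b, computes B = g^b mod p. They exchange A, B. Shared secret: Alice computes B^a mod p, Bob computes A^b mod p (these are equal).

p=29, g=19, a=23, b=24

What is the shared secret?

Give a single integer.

A = 19^23 mod 29  (bits of 23 = 10111)
  bit 0 = 1: r = r^2 * 19 mod 29 = 1^2 * 19 = 1*19 = 19
  bit 1 = 0: r = r^2 mod 29 = 19^2 = 13
  bit 2 = 1: r = r^2 * 19 mod 29 = 13^2 * 19 = 24*19 = 21
  bit 3 = 1: r = r^2 * 19 mod 29 = 21^2 * 19 = 6*19 = 27
  bit 4 = 1: r = r^2 * 19 mod 29 = 27^2 * 19 = 4*19 = 18
  -> A = 18
B = 19^24 mod 29  (bits of 24 = 11000)
  bit 0 = 1: r = r^2 * 19 mod 29 = 1^2 * 19 = 1*19 = 19
  bit 1 = 1: r = r^2 * 19 mod 29 = 19^2 * 19 = 13*19 = 15
  bit 2 = 0: r = r^2 mod 29 = 15^2 = 22
  bit 3 = 0: r = r^2 mod 29 = 22^2 = 20
  bit 4 = 0: r = r^2 mod 29 = 20^2 = 23
  -> B = 23
s = B^a = 23^23 mod 29  (bits of 23 = 10111)
  bit 0 = 1: r = r^2 * 23 mod 29 = 1^2 * 23 = 1*23 = 23
  bit 1 = 0: r = r^2 mod 29 = 23^2 = 7
  bit 2 = 1: r = r^2 * 23 mod 29 = 7^2 * 23 = 20*23 = 25
  bit 3 = 1: r = r^2 * 23 mod 29 = 25^2 * 23 = 16*23 = 20
  bit 4 = 1: r = r^2 * 23 mod 29 = 20^2 * 23 = 23*23 = 7
  -> s = B^a = 7

Answer: 7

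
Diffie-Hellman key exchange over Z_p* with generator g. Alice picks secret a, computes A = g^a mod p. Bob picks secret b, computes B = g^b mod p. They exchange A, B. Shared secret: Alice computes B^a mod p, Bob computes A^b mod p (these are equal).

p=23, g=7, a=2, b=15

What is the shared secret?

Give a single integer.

Answer: 12

Derivation:
A = 7^2 mod 23  (bits of 2 = 10)
  bit 0 = 1: r = r^2 * 7 mod 23 = 1^2 * 7 = 1*7 = 7
  bit 1 = 0: r = r^2 mod 23 = 7^2 = 3
  -> A = 3
B = 7^15 mod 23  (bits of 15 = 1111)
  bit 0 = 1: r = r^2 * 7 mod 23 = 1^2 * 7 = 1*7 = 7
  bit 1 = 1: r = r^2 * 7 mod 23 = 7^2 * 7 = 3*7 = 21
  bit 2 = 1: r = r^2 * 7 mod 23 = 21^2 * 7 = 4*7 = 5
  bit 3 = 1: r = r^2 * 7 mod 23 = 5^2 * 7 = 2*7 = 14
  -> B = 14
s = B^a = 14^2 mod 23  (bits of 2 = 10)
  bit 0 = 1: r = r^2 * 14 mod 23 = 1^2 * 14 = 1*14 = 14
  bit 1 = 0: r = r^2 mod 23 = 14^2 = 12
  -> s = B^a = 12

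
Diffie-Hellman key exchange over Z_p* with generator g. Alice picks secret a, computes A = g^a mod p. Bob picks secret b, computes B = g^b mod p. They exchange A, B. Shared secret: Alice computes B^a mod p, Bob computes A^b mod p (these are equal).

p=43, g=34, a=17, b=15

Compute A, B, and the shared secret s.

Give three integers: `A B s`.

A = 34^17 mod 43  (bits of 17 = 10001)
  bit 0 = 1: r = r^2 * 34 mod 43 = 1^2 * 34 = 1*34 = 34
  bit 1 = 0: r = r^2 mod 43 = 34^2 = 38
  bit 2 = 0: r = r^2 mod 43 = 38^2 = 25
  bit 3 = 0: r = r^2 mod 43 = 25^2 = 23
  bit 4 = 1: r = r^2 * 34 mod 43 = 23^2 * 34 = 13*34 = 12
  -> A = 12
B = 34^15 mod 43  (bits of 15 = 1111)
  bit 0 = 1: r = r^2 * 34 mod 43 = 1^2 * 34 = 1*34 = 34
  bit 1 = 1: r = r^2 * 34 mod 43 = 34^2 * 34 = 38*34 = 2
  bit 2 = 1: r = r^2 * 34 mod 43 = 2^2 * 34 = 4*34 = 7
  bit 3 = 1: r = r^2 * 34 mod 43 = 7^2 * 34 = 6*34 = 32
  -> B = 32
s = B^a = 32^17 mod 43  (bits of 17 = 10001)
  bit 0 = 1: r = r^2 * 32 mod 43 = 1^2 * 32 = 1*32 = 32
  bit 1 = 0: r = r^2 mod 43 = 32^2 = 35
  bit 2 = 0: r = r^2 mod 43 = 35^2 = 21
  bit 3 = 0: r = r^2 mod 43 = 21^2 = 11
  bit 4 = 1: r = r^2 * 32 mod 43 = 11^2 * 32 = 35*32 = 2
  -> s = B^a = 2

Answer: 12 32 2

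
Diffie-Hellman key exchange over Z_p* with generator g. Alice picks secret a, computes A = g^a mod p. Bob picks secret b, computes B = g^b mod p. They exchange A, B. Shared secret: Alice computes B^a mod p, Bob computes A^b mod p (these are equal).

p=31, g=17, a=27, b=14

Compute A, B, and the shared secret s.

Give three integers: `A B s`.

A = 17^27 mod 31  (bits of 27 = 11011)
  bit 0 = 1: r = r^2 * 17 mod 31 = 1^2 * 17 = 1*17 = 17
  bit 1 = 1: r = r^2 * 17 mod 31 = 17^2 * 17 = 10*17 = 15
  bit 2 = 0: r = r^2 mod 31 = 15^2 = 8
  bit 3 = 1: r = r^2 * 17 mod 31 = 8^2 * 17 = 2*17 = 3
  bit 4 = 1: r = r^2 * 17 mod 31 = 3^2 * 17 = 9*17 = 29
  -> A = 29
B = 17^14 mod 31  (bits of 14 = 1110)
  bit 0 = 1: r = r^2 * 17 mod 31 = 1^2 * 17 = 1*17 = 17
  bit 1 = 1: r = r^2 * 17 mod 31 = 17^2 * 17 = 10*17 = 15
  bit 2 = 1: r = r^2 * 17 mod 31 = 15^2 * 17 = 8*17 = 12
  bit 3 = 0: r = r^2 mod 31 = 12^2 = 20
  -> B = 20
s = B^a = 20^27 mod 31  (bits of 27 = 11011)
  bit 0 = 1: r = r^2 * 20 mod 31 = 1^2 * 20 = 1*20 = 20
  bit 1 = 1: r = r^2 * 20 mod 31 = 20^2 * 20 = 28*20 = 2
  bit 2 = 0: r = r^2 mod 31 = 2^2 = 4
  bit 3 = 1: r = r^2 * 20 mod 31 = 4^2 * 20 = 16*20 = 10
  bit 4 = 1: r = r^2 * 20 mod 31 = 10^2 * 20 = 7*20 = 16
  -> s = B^a = 16

Answer: 29 20 16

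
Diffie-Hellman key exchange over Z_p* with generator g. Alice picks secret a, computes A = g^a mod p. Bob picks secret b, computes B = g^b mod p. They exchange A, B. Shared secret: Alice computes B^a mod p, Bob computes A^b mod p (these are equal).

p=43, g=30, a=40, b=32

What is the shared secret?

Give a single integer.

Answer: 10

Derivation:
A = 30^40 mod 43  (bits of 40 = 101000)
  bit 0 = 1: r = r^2 * 30 mod 43 = 1^2 * 30 = 1*30 = 30
  bit 1 = 0: r = r^2 mod 43 = 30^2 = 40
  bit 2 = 1: r = r^2 * 30 mod 43 = 40^2 * 30 = 9*30 = 12
  bit 3 = 0: r = r^2 mod 43 = 12^2 = 15
  bit 4 = 0: r = r^2 mod 43 = 15^2 = 10
  bit 5 = 0: r = r^2 mod 43 = 10^2 = 14
  -> A = 14
B = 30^32 mod 43  (bits of 32 = 100000)
  bit 0 = 1: r = r^2 * 30 mod 43 = 1^2 * 30 = 1*30 = 30
  bit 1 = 0: r = r^2 mod 43 = 30^2 = 40
  bit 2 = 0: r = r^2 mod 43 = 40^2 = 9
  bit 3 = 0: r = r^2 mod 43 = 9^2 = 38
  bit 4 = 0: r = r^2 mod 43 = 38^2 = 25
  bit 5 = 0: r = r^2 mod 43 = 25^2 = 23
  -> B = 23
s = B^a = 23^40 mod 43  (bits of 40 = 101000)
  bit 0 = 1: r = r^2 * 23 mod 43 = 1^2 * 23 = 1*23 = 23
  bit 1 = 0: r = r^2 mod 43 = 23^2 = 13
  bit 2 = 1: r = r^2 * 23 mod 43 = 13^2 * 23 = 40*23 = 17
  bit 3 = 0: r = r^2 mod 43 = 17^2 = 31
  bit 4 = 0: r = r^2 mod 43 = 31^2 = 15
  bit 5 = 0: r = r^2 mod 43 = 15^2 = 10
  -> s = B^a = 10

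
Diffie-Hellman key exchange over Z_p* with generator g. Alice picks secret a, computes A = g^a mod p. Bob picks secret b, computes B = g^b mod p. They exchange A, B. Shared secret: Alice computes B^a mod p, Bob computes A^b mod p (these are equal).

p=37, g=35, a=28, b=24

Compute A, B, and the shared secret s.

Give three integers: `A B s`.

A = 35^28 mod 37  (bits of 28 = 11100)
  bit 0 = 1: r = r^2 * 35 mod 37 = 1^2 * 35 = 1*35 = 35
  bit 1 = 1: r = r^2 * 35 mod 37 = 35^2 * 35 = 4*35 = 29
  bit 2 = 1: r = r^2 * 35 mod 37 = 29^2 * 35 = 27*35 = 20
  bit 3 = 0: r = r^2 mod 37 = 20^2 = 30
  bit 4 = 0: r = r^2 mod 37 = 30^2 = 12
  -> A = 12
B = 35^24 mod 37  (bits of 24 = 11000)
  bit 0 = 1: r = r^2 * 35 mod 37 = 1^2 * 35 = 1*35 = 35
  bit 1 = 1: r = r^2 * 35 mod 37 = 35^2 * 35 = 4*35 = 29
  bit 2 = 0: r = r^2 mod 37 = 29^2 = 27
  bit 3 = 0: r = r^2 mod 37 = 27^2 = 26
  bit 4 = 0: r = r^2 mod 37 = 26^2 = 10
  -> B = 10
s = B^a = 10^28 mod 37  (bits of 28 = 11100)
  bit 0 = 1: r = r^2 * 10 mod 37 = 1^2 * 10 = 1*10 = 10
  bit 1 = 1: r = r^2 * 10 mod 37 = 10^2 * 10 = 26*10 = 1
  bit 2 = 1: r = r^2 * 10 mod 37 = 1^2 * 10 = 1*10 = 10
  bit 3 = 0: r = r^2 mod 37 = 10^2 = 26
  bit 4 = 0: r = r^2 mod 37 = 26^2 = 10
  -> s = B^a = 10

Answer: 12 10 10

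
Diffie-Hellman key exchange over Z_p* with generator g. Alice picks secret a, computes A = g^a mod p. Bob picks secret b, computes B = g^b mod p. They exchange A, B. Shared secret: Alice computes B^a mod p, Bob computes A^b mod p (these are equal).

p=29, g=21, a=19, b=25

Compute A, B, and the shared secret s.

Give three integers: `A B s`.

Answer: 27 3 18

Derivation:
A = 21^19 mod 29  (bits of 19 = 10011)
  bit 0 = 1: r = r^2 * 21 mod 29 = 1^2 * 21 = 1*21 = 21
  bit 1 = 0: r = r^2 mod 29 = 21^2 = 6
  bit 2 = 0: r = r^2 mod 29 = 6^2 = 7
  bit 3 = 1: r = r^2 * 21 mod 29 = 7^2 * 21 = 20*21 = 14
  bit 4 = 1: r = r^2 * 21 mod 29 = 14^2 * 21 = 22*21 = 27
  -> A = 27
B = 21^25 mod 29  (bits of 25 = 11001)
  bit 0 = 1: r = r^2 * 21 mod 29 = 1^2 * 21 = 1*21 = 21
  bit 1 = 1: r = r^2 * 21 mod 29 = 21^2 * 21 = 6*21 = 10
  bit 2 = 0: r = r^2 mod 29 = 10^2 = 13
  bit 3 = 0: r = r^2 mod 29 = 13^2 = 24
  bit 4 = 1: r = r^2 * 21 mod 29 = 24^2 * 21 = 25*21 = 3
  -> B = 3
s = B^a = 3^19 mod 29  (bits of 19 = 10011)
  bit 0 = 1: r = r^2 * 3 mod 29 = 1^2 * 3 = 1*3 = 3
  bit 1 = 0: r = r^2 mod 29 = 3^2 = 9
  bit 2 = 0: r = r^2 mod 29 = 9^2 = 23
  bit 3 = 1: r = r^2 * 3 mod 29 = 23^2 * 3 = 7*3 = 21
  bit 4 = 1: r = r^2 * 3 mod 29 = 21^2 * 3 = 6*3 = 18
  -> s = B^a = 18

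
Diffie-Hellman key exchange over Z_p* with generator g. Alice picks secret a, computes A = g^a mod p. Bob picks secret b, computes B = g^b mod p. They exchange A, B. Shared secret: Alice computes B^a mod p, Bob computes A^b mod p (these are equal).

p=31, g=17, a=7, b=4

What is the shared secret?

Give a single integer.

Answer: 28

Derivation:
A = 17^7 mod 31  (bits of 7 = 111)
  bit 0 = 1: r = r^2 * 17 mod 31 = 1^2 * 17 = 1*17 = 17
  bit 1 = 1: r = r^2 * 17 mod 31 = 17^2 * 17 = 10*17 = 15
  bit 2 = 1: r = r^2 * 17 mod 31 = 15^2 * 17 = 8*17 = 12
  -> A = 12
B = 17^4 mod 31  (bits of 4 = 100)
  bit 0 = 1: r = r^2 * 17 mod 31 = 1^2 * 17 = 1*17 = 17
  bit 1 = 0: r = r^2 mod 31 = 17^2 = 10
  bit 2 = 0: r = r^2 mod 31 = 10^2 = 7
  -> B = 7
s = B^a = 7^7 mod 31  (bits of 7 = 111)
  bit 0 = 1: r = r^2 * 7 mod 31 = 1^2 * 7 = 1*7 = 7
  bit 1 = 1: r = r^2 * 7 mod 31 = 7^2 * 7 = 18*7 = 2
  bit 2 = 1: r = r^2 * 7 mod 31 = 2^2 * 7 = 4*7 = 28
  -> s = B^a = 28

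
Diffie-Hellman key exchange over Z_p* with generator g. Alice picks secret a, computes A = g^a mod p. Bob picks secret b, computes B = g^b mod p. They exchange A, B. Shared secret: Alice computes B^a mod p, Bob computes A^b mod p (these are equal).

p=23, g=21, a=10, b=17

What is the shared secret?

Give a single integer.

A = 21^10 mod 23  (bits of 10 = 1010)
  bit 0 = 1: r = r^2 * 21 mod 23 = 1^2 * 21 = 1*21 = 21
  bit 1 = 0: r = r^2 mod 23 = 21^2 = 4
  bit 2 = 1: r = r^2 * 21 mod 23 = 4^2 * 21 = 16*21 = 14
  bit 3 = 0: r = r^2 mod 23 = 14^2 = 12
  -> A = 12
B = 21^17 mod 23  (bits of 17 = 10001)
  bit 0 = 1: r = r^2 * 21 mod 23 = 1^2 * 21 = 1*21 = 21
  bit 1 = 0: r = r^2 mod 23 = 21^2 = 4
  bit 2 = 0: r = r^2 mod 23 = 4^2 = 16
  bit 3 = 0: r = r^2 mod 23 = 16^2 = 3
  bit 4 = 1: r = r^2 * 21 mod 23 = 3^2 * 21 = 9*21 = 5
  -> B = 5
s = B^a = 5^10 mod 23  (bits of 10 = 1010)
  bit 0 = 1: r = r^2 * 5 mod 23 = 1^2 * 5 = 1*5 = 5
  bit 1 = 0: r = r^2 mod 23 = 5^2 = 2
  bit 2 = 1: r = r^2 * 5 mod 23 = 2^2 * 5 = 4*5 = 20
  bit 3 = 0: r = r^2 mod 23 = 20^2 = 9
  -> s = B^a = 9

Answer: 9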